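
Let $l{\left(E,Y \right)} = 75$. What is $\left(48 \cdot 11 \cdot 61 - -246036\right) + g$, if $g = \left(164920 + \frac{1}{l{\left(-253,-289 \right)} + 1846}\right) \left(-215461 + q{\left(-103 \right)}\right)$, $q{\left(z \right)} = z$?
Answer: $- \frac{68292581093320}{1921} \approx -3.5551 \cdot 10^{10}$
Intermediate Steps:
$g = - \frac{68293115600044}{1921}$ ($g = \left(164920 + \frac{1}{75 + 1846}\right) \left(-215461 - 103\right) = \left(164920 + \frac{1}{1921}\right) \left(-215564\right) = \frac{316811321}{1921} \left(-215564\right) = - \frac{68293115600044}{1921} \approx -3.5551 \cdot 10^{10}$)
$\left(48 \cdot 11 \cdot 61 - -246036\right) + g = \left(48 \cdot 11 \cdot 61 - -246036\right) - \frac{68293115600044}{1921} = \left(528 \cdot 61 + 246036\right) - \frac{68293115600044}{1921} = \left(32208 + 246036\right) - \frac{68293115600044}{1921} = 278244 - \frac{68293115600044}{1921} = - \frac{68292581093320}{1921}$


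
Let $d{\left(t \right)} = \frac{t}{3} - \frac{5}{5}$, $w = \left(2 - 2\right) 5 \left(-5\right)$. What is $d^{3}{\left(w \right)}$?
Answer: $-1$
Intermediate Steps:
$w = 0$ ($w = 0 \left(-25\right) = 0$)
$d{\left(t \right)} = -1 + \frac{t}{3}$ ($d{\left(t \right)} = t \frac{1}{3} - 1 = \frac{t}{3} - 1 = -1 + \frac{t}{3}$)
$d^{3}{\left(w \right)} = \left(-1 + \frac{1}{3} \cdot 0\right)^{3} = \left(-1 + 0\right)^{3} = \left(-1\right)^{3} = -1$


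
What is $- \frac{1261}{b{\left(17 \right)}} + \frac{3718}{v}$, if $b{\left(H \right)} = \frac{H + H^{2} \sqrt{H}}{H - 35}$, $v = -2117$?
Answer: $- \frac{179259769}{88388984} + \frac{11349 \sqrt{17}}{2456} \approx 17.025$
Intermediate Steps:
$b{\left(H \right)} = \frac{H + H^{\frac{5}{2}}}{-35 + H}$
$- \frac{1261}{b{\left(17 \right)}} + \frac{3718}{v} = - \frac{1261}{\frac{1}{-35 + 17} \left(17 + 17^{\frac{5}{2}}\right)} + \frac{3718}{-2117} = - \frac{1261}{\frac{1}{-18} \left(17 + 289 \sqrt{17}\right)} + 3718 \left(- \frac{1}{2117}\right) = - \frac{1261}{\left(- \frac{1}{18}\right) \left(17 + 289 \sqrt{17}\right)} - \frac{3718}{2117} = - \frac{1261}{- \frac{17}{18} - \frac{289 \sqrt{17}}{18}} - \frac{3718}{2117} = - \frac{3718}{2117} - \frac{1261}{- \frac{17}{18} - \frac{289 \sqrt{17}}{18}}$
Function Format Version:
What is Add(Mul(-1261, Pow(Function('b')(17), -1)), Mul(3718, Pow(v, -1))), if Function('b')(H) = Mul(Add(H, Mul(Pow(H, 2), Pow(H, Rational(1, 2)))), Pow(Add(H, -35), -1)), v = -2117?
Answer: Add(Rational(-179259769, 88388984), Mul(Rational(11349, 2456), Pow(17, Rational(1, 2)))) ≈ 17.025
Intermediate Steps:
Function('b')(H) = Mul(Pow(Add(-35, H), -1), Add(H, Pow(H, Rational(5, 2)))) (Function('b')(H) = Mul(Add(H, Pow(H, Rational(5, 2))), Pow(Add(-35, H), -1)) = Mul(Pow(Add(-35, H), -1), Add(H, Pow(H, Rational(5, 2)))))
Add(Mul(-1261, Pow(Function('b')(17), -1)), Mul(3718, Pow(v, -1))) = Add(Mul(-1261, Pow(Mul(Pow(Add(-35, 17), -1), Add(17, Pow(17, Rational(5, 2)))), -1)), Mul(3718, Pow(-2117, -1))) = Add(Mul(-1261, Pow(Mul(Pow(-18, -1), Add(17, Mul(289, Pow(17, Rational(1, 2))))), -1)), Mul(3718, Rational(-1, 2117))) = Add(Mul(-1261, Pow(Mul(Rational(-1, 18), Add(17, Mul(289, Pow(17, Rational(1, 2))))), -1)), Rational(-3718, 2117)) = Add(Mul(-1261, Pow(Add(Rational(-17, 18), Mul(Rational(-289, 18), Pow(17, Rational(1, 2)))), -1)), Rational(-3718, 2117)) = Add(Rational(-3718, 2117), Mul(-1261, Pow(Add(Rational(-17, 18), Mul(Rational(-289, 18), Pow(17, Rational(1, 2)))), -1)))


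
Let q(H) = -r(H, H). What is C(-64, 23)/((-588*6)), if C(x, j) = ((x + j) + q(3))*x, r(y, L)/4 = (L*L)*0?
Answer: -328/441 ≈ -0.74376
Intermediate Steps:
r(y, L) = 0 (r(y, L) = 4*((L*L)*0) = 4*(L²*0) = 4*0 = 0)
q(H) = 0 (q(H) = -1*0 = 0)
C(x, j) = x*(j + x) (C(x, j) = ((x + j) + 0)*x = ((j + x) + 0)*x = (j + x)*x = x*(j + x))
C(-64, 23)/((-588*6)) = (-64*(23 - 64))/((-588*6)) = -64*(-41)/(-3528) = 2624*(-1/3528) = -328/441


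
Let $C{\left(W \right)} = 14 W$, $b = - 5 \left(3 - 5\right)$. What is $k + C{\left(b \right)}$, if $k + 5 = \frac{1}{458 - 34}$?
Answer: $\frac{57241}{424} \approx 135.0$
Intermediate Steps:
$b = 10$ ($b = \left(-5\right) \left(-2\right) = 10$)
$k = - \frac{2119}{424}$ ($k = -5 + \frac{1}{458 - 34} = -5 + \frac{1}{424} = - \frac{2119}{424} \approx -4.9976$)
$k + C{\left(b \right)} = - \frac{2119}{424} + 14 \cdot 10 = - \frac{2119}{424} + 140 = \frac{57241}{424}$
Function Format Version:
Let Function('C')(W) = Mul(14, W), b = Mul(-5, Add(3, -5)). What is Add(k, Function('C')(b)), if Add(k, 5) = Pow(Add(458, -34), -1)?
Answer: Rational(57241, 424) ≈ 135.00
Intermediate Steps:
b = 10 (b = Mul(-5, -2) = 10)
k = Rational(-2119, 424) (k = Add(-5, Pow(Add(458, -34), -1)) = Add(-5, Pow(424, -1)) = Add(-5, Rational(1, 424)) = Rational(-2119, 424) ≈ -4.9976)
Add(k, Function('C')(b)) = Add(Rational(-2119, 424), Mul(14, 10)) = Add(Rational(-2119, 424), 140) = Rational(57241, 424)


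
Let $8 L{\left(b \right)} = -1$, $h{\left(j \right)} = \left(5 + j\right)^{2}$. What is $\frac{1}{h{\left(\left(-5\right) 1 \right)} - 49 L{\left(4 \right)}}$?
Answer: $\frac{8}{49} \approx 0.16327$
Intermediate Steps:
$L{\left(b \right)} = - \frac{1}{8}$ ($L{\left(b \right)} = \frac{1}{8} \left(-1\right) = - \frac{1}{8}$)
$\frac{1}{h{\left(\left(-5\right) 1 \right)} - 49 L{\left(4 \right)}} = \frac{1}{\left(5 - 5\right)^{2} - - \frac{49}{8}} = \frac{1}{\left(5 - 5\right)^{2} + \frac{49}{8}} = \frac{1}{0^{2} + \frac{49}{8}} = \frac{1}{0 + \frac{49}{8}} = \frac{1}{\frac{49}{8}} = \frac{8}{49}$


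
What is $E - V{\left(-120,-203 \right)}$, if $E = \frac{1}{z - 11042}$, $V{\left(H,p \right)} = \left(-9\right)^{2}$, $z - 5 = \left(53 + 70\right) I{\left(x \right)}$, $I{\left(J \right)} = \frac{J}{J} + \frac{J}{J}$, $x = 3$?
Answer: $- \frac{874072}{10791} \approx -81.0$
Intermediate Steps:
$I{\left(J \right)} = 2$ ($I{\left(J \right)} = 1 + 1 = 2$)
$z = 251$ ($z = 5 + \left(53 + 70\right) 2 = 5 + 123 \cdot 2 = 5 + 246 = 251$)
$V{\left(H,p \right)} = 81$
$E = - \frac{1}{10791}$ ($E = \frac{1}{251 - 11042} = \frac{1}{-10791} = - \frac{1}{10791} \approx -9.267 \cdot 10^{-5}$)
$E - V{\left(-120,-203 \right)} = - \frac{1}{10791} - 81 = - \frac{874072}{10791}$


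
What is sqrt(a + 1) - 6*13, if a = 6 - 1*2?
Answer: -78 + sqrt(5) ≈ -75.764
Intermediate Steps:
a = 4 (a = 6 - 2 = 4)
sqrt(a + 1) - 6*13 = sqrt(4 + 1) - 6*13 = sqrt(5) - 78 = -78 + sqrt(5)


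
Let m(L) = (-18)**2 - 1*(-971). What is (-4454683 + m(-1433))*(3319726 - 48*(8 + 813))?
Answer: -14608528817384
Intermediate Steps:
m(L) = 1295 (m(L) = 324 + 971 = 1295)
(-4454683 + m(-1433))*(3319726 - 48*(8 + 813)) = (-4454683 + 1295)*(3319726 - 48*(8 + 813)) = -4453388*(3319726 - 48*821) = -4453388*(3319726 - 39408) = -4453388*3280318 = -14608528817384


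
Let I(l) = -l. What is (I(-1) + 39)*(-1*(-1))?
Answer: 40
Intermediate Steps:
(I(-1) + 39)*(-1*(-1)) = (-1*(-1) + 39)*(-1*(-1)) = (1 + 39)*1 = 40*1 = 40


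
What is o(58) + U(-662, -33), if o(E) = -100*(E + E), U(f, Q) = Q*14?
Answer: -12062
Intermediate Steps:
U(f, Q) = 14*Q
o(E) = -200*E
o(58) + U(-662, -33) = -200*58 + 14*(-33) = -11600 - 462 = -12062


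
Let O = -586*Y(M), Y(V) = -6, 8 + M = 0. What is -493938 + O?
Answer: -490422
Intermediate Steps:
M = -8 (M = -8 + 0 = -8)
O = 3516 (O = -586*(-6) = 3516)
-493938 + O = -493938 + 3516 = -490422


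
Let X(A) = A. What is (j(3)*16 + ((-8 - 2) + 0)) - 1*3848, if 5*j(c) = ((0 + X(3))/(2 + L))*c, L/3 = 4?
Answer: -134958/35 ≈ -3855.9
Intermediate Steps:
L = 12 (L = 3*4 = 12)
j(c) = 3*c/70 (j(c) = (((0 + 3)/(2 + 12))*c)/5 = ((3/14)*c)/5 = ((3*(1/14))*c)/5 = (3*c/14)/5 = 3*c/70)
(j(3)*16 + ((-8 - 2) + 0)) - 1*3848 = (((3/70)*3)*16 + ((-8 - 2) + 0)) - 1*3848 = ((9/70)*16 + (-10 + 0)) - 3848 = (72/35 - 10) - 3848 = -278/35 - 3848 = -134958/35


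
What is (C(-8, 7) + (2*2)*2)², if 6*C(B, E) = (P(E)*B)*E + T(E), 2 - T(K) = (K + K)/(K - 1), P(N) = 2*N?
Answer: 4879681/324 ≈ 15061.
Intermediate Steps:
T(K) = 2 - 2*K/(-1 + K) (T(K) = 2 - (K + K)/(K - 1) = 2 - 2*K/(-1 + K))
C(B, E) = -1/(3*(-1 + E)) + B*E²/3 (C(B, E) = (((2*E)*B)*E - 2/(-1 + E))/6 = ((2*B*E)*E - 2/(-1 + E))/6 = (2*B*E² - 2/(-1 + E))/6 = (-2/(-1 + E) + 2*B*E²)/6 = -1/(3*(-1 + E)) + B*E²/3)
(C(-8, 7) + (2*2)*2)² = ((-1 - 8*7²*(-1 + 7))/(3*(-1 + 7)) + (2*2)*2)² = ((⅓)*(-1 - 8*49*6)/6 + 4*2)² = ((⅓)*(⅙)*(-1 - 2352) + 8)² = ((⅓)*(⅙)*(-2353) + 8)² = (-2353/18 + 8)² = (-2209/18)² = 4879681/324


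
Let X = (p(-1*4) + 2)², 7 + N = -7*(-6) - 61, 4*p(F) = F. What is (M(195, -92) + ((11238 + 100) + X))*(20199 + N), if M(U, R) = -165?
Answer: 225413102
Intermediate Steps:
p(F) = F/4
N = -26 (N = -7 + (-7*(-6) - 61) = -7 + (42 - 61) = -7 - 19 = -26)
X = 1 (X = ((-1*4)/4 + 2)² = ((¼)*(-4) + 2)² = (-1 + 2)² = 1² = 1)
(M(195, -92) + ((11238 + 100) + X))*(20199 + N) = (-165 + ((11238 + 100) + 1))*(20199 - 26) = (-165 + (11338 + 1))*20173 = (-165 + 11339)*20173 = 11174*20173 = 225413102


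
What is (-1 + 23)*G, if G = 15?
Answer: 330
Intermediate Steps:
(-1 + 23)*G = (-1 + 23)*15 = 22*15 = 330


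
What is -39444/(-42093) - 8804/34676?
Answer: 83097781/121634739 ≈ 0.68318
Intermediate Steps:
-39444/(-42093) - 8804/34676 = -39444*(-1/42093) - 8804*1/34676 = 13148/14031 - 2201/8669 = 83097781/121634739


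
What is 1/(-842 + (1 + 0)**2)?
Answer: -1/841 ≈ -0.0011891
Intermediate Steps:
1/(-842 + (1 + 0)**2) = 1/(-842 + 1**2) = 1/(-842 + 1) = 1/(-841) = -1/841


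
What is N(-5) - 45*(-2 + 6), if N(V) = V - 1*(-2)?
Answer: -183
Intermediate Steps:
N(V) = 2 + V (N(V) = V + 2 = 2 + V)
N(-5) - 45*(-2 + 6) = (2 - 5) - 45*(-2 + 6) = -3 - 45*4 = -3 - 9*20 = -3 - 180 = -183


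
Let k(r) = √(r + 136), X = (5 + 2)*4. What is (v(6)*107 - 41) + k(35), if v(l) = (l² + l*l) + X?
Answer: 10659 + 3*√19 ≈ 10672.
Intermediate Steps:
X = 28 (X = 7*4 = 28)
v(l) = 28 + 2*l² (v(l) = (l² + l*l) + 28 = (l² + l²) + 28 = 2*l² + 28 = 28 + 2*l²)
k(r) = √(136 + r)
(v(6)*107 - 41) + k(35) = ((28 + 2*6²)*107 - 41) + √(136 + 35) = ((28 + 2*36)*107 - 41) + √171 = ((28 + 72)*107 - 41) + 3*√19 = (100*107 - 41) + 3*√19 = (10700 - 41) + 3*√19 = 10659 + 3*√19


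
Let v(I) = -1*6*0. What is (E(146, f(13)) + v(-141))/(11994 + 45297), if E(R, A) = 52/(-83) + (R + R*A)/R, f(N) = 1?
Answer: 38/1585051 ≈ 2.3974e-5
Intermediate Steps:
E(R, A) = -52/83 + (R + A*R)/R (E(R, A) = 52*(-1/83) + (R + A*R)/R = -52/83 + (R + A*R)/R)
v(I) = 0 (v(I) = -6*0 = 0)
(E(146, f(13)) + v(-141))/(11994 + 45297) = ((31/83 + 1) + 0)/(11994 + 45297) = (114/83 + 0)/57291 = (114/83)*(1/57291) = 38/1585051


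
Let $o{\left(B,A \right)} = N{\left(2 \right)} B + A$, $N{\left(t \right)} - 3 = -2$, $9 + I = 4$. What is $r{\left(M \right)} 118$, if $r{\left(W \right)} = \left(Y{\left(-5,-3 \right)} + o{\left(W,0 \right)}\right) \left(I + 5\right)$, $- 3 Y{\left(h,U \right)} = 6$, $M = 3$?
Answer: $0$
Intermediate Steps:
$I = -5$ ($I = -9 + 4 = -5$)
$N{\left(t \right)} = 1$ ($N{\left(t \right)} = 3 - 2 = 1$)
$o{\left(B,A \right)} = A + B$ ($o{\left(B,A \right)} = 1 B + A = B + A = A + B$)
$Y{\left(h,U \right)} = -2$ ($Y{\left(h,U \right)} = \left(- \frac{1}{3}\right) 6 = -2$)
$r{\left(W \right)} = 0$ ($r{\left(W \right)} = \left(-2 + \left(0 + W\right)\right) \left(-5 + 5\right) = \left(-2 + W\right) 0 = 0$)
$r{\left(M \right)} 118 = 0 \cdot 118 = 0$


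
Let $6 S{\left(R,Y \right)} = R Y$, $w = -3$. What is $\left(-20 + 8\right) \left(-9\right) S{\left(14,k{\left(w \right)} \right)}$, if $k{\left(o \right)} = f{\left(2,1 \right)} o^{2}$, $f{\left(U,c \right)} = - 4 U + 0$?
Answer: $-18144$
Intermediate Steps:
$f{\left(U,c \right)} = - 4 U$
$k{\left(o \right)} = - 8 o^{2}$ ($k{\left(o \right)} = \left(-4\right) 2 o^{2} = - 8 o^{2}$)
$S{\left(R,Y \right)} = \frac{R Y}{6}$
$\left(-20 + 8\right) \left(-9\right) S{\left(14,k{\left(w \right)} \right)} = \left(-20 + 8\right) \left(-9\right) \frac{1}{6} \cdot 14 \left(- 8 \left(-3\right)^{2}\right) = \left(-12\right) \left(-9\right) \frac{1}{6} \cdot 14 \left(\left(-8\right) 9\right) = 108 \cdot \frac{1}{6} \cdot 14 \left(-72\right) = 108 \left(-168\right) = -18144$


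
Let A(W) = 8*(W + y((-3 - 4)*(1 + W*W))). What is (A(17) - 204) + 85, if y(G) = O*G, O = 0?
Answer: 17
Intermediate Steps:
y(G) = 0 (y(G) = 0*G = 0)
A(W) = 8*W (A(W) = 8*(W + 0) = 8*W)
(A(17) - 204) + 85 = (8*17 - 204) + 85 = (136 - 204) + 85 = -68 + 85 = 17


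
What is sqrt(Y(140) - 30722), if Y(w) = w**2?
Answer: I*sqrt(11122) ≈ 105.46*I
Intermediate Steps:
sqrt(Y(140) - 30722) = sqrt(140**2 - 30722) = sqrt(19600 - 30722) = sqrt(-11122) = I*sqrt(11122)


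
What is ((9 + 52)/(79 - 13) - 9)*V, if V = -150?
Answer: 13325/11 ≈ 1211.4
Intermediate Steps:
((9 + 52)/(79 - 13) - 9)*V = ((9 + 52)/(79 - 13) - 9)*(-150) = (61/66 - 9)*(-150) = -533/66*(-150) = 13325/11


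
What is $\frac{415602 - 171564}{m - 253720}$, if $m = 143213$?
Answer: $- \frac{244038}{110507} \approx -2.2083$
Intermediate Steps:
$\frac{415602 - 171564}{m - 253720} = \frac{415602 - 171564}{143213 - 253720} = \frac{244038}{-110507} = 244038 \left(- \frac{1}{110507}\right) = - \frac{244038}{110507}$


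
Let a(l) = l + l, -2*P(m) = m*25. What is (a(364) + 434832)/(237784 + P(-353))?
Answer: 871120/484393 ≈ 1.7984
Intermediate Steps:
P(m) = -25*m/2 (P(m) = -m*25/2 = -25*m/2)
a(l) = 2*l
(a(364) + 434832)/(237784 + P(-353)) = (2*364 + 434832)/(237784 - 25/2*(-353)) = (728 + 434832)/(237784 + 8825/2) = 435560/(484393/2) = 435560*(2/484393) = 871120/484393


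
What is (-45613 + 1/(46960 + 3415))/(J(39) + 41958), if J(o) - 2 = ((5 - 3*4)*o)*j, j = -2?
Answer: -1148877437/1070619875 ≈ -1.0731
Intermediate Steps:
J(o) = 2 + 14*o (J(o) = 2 + ((5 - 3*4)*o)*(-2) = 2 + ((5 - 12)*o)*(-2) = 2 - 7*o*(-2) = 2 + 14*o)
(-45613 + 1/(46960 + 3415))/(J(39) + 41958) = (-45613 + 1/(46960 + 3415))/((2 + 14*39) + 41958) = (-45613 + 1/50375)/((2 + 546) + 41958) = (-45613 + 1/50375)/(548 + 41958) = -2297754874/50375/42506 = -2297754874/50375*1/42506 = -1148877437/1070619875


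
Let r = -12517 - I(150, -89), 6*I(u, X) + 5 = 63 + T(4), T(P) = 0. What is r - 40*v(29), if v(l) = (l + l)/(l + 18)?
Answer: -1773220/141 ≈ -12576.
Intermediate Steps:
v(l) = 2*l/(18 + l) (v(l) = (2*l)/(18 + l) = 2*l/(18 + l))
I(u, X) = 29/3 (I(u, X) = -⅚ + (63 + 0)/6 = -⅚ + (⅙)*63 = -⅚ + 21/2 = 29/3)
r = -37580/3 (r = -12517 - 1*29/3 = -12517 - 29/3 = -37580/3 ≈ -12527.)
r - 40*v(29) = -37580/3 - 80*29/(18 + 29) = -37580/3 - 80*29/47 = -37580/3 - 40*58/47 = -37580/3 - 2320/47 = -1773220/141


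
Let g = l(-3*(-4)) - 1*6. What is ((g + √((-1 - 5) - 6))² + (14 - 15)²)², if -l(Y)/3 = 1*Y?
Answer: 2988337 - 589008*I*√3 ≈ 2.9883e+6 - 1.0202e+6*I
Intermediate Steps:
l(Y) = -3*Y
g = -42 (g = -(-9)*(-4) - 1*6 = -3*12 - 6 = -36 - 6 = -42)
((g + √((-1 - 5) - 6))² + (14 - 15)²)² = ((-42 + √((-1 - 5) - 6))² + (14 - 15)²)² = ((-42 + √(-6 - 6))² + (-1)²)² = ((-42 + √(-12))² + 1)² = ((-42 + 2*I*√3)² + 1)² = (1 + (-42 + 2*I*√3)²)²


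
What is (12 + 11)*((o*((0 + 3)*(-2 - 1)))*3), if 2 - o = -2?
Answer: -2484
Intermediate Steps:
o = 4 (o = 2 - 1*(-2) = 2 + 2 = 4)
(12 + 11)*((o*((0 + 3)*(-2 - 1)))*3) = (12 + 11)*((4*((0 + 3)*(-2 - 1)))*3) = 23*((4*(3*(-3)))*3) = 23*((4*(-9))*3) = 23*(-36*3) = 23*(-108) = -2484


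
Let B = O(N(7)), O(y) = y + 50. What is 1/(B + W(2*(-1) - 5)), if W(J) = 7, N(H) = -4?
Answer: 1/53 ≈ 0.018868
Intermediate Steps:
O(y) = 50 + y
B = 46 (B = 50 - 4 = 46)
1/(B + W(2*(-1) - 5)) = 1/(46 + 7) = 1/53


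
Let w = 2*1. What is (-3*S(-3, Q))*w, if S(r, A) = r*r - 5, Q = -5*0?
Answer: -24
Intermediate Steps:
w = 2
Q = 0
S(r, A) = -5 + r² (S(r, A) = r² - 5 = -5 + r²)
(-3*S(-3, Q))*w = -3*(-5 + (-3)²)*2 = -3*(-5 + 9)*2 = -3*4*2 = -12*2 = -24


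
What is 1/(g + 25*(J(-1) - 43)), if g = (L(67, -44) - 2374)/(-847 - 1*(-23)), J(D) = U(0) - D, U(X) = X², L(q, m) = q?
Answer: -824/862893 ≈ -0.00095493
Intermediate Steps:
J(D) = -D (J(D) = 0² - D = 0 - D = -D)
g = 2307/824 (g = (67 - 2374)/(-847 - 1*(-23)) = -2307/(-847 + 23) = -2307/(-824) = -2307*(-1/824) = 2307/824 ≈ 2.7998)
1/(g + 25*(J(-1) - 43)) = 1/(2307/824 + 25*(-1*(-1) - 43)) = 1/(2307/824 + 25*(1 - 43)) = 1/(2307/824 + 25*(-42)) = 1/(2307/824 - 1050) = 1/(-862893/824) = -824/862893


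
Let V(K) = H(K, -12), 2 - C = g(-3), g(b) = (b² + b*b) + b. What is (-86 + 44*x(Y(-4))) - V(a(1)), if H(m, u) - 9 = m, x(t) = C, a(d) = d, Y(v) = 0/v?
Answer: -668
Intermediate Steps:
g(b) = b + 2*b² (g(b) = (b² + b²) + b = 2*b² + b = b + 2*b²)
Y(v) = 0
C = -13 (C = 2 - (-3)*(1 + 2*(-3)) = 2 - (-3)*(1 - 6) = 2 - (-3)*(-5) = 2 - 1*15 = 2 - 15 = -13)
x(t) = -13
H(m, u) = 9 + m
V(K) = 9 + K
(-86 + 44*x(Y(-4))) - V(a(1)) = (-86 + 44*(-13)) - (9 + 1) = (-86 - 572) - 1*10 = -658 - 10 = -668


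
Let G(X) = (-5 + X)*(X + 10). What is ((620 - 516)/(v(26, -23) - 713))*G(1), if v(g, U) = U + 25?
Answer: 4576/711 ≈ 6.4360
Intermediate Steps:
v(g, U) = 25 + U
G(X) = (-5 + X)*(10 + X)
((620 - 516)/(v(26, -23) - 713))*G(1) = ((620 - 516)/((25 - 23) - 713))*(-50 + 1² + 5*1) = (104/(2 - 713))*(-50 + 1 + 5) = (104/(-711))*(-44) = (104*(-1/711))*(-44) = -104/711*(-44) = 4576/711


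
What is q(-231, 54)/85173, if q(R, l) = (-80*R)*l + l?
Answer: 332658/28391 ≈ 11.717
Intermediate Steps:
q(R, l) = l - 80*R*l (q(R, l) = -80*R*l + l = l - 80*R*l)
q(-231, 54)/85173 = (54*(1 - 80*(-231)))/85173 = (54*(1 + 18480))*(1/85173) = (54*18481)*(1/85173) = 997974*(1/85173) = 332658/28391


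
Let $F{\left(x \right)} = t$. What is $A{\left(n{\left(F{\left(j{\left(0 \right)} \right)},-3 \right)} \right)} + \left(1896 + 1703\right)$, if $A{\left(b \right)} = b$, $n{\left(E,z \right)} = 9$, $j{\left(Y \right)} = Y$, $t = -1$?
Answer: $3608$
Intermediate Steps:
$F{\left(x \right)} = -1$
$A{\left(n{\left(F{\left(j{\left(0 \right)} \right)},-3 \right)} \right)} + \left(1896 + 1703\right) = 9 + \left(1896 + 1703\right) = 9 + 3599 = 3608$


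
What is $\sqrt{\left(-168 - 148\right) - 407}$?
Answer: $i \sqrt{723} \approx 26.889 i$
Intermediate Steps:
$\sqrt{\left(-168 - 148\right) - 407} = \sqrt{-316 - 407} = \sqrt{-723} = i \sqrt{723}$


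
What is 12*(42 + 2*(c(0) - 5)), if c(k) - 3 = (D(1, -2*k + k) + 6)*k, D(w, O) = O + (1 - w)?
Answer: 456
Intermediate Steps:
D(w, O) = 1 + O - w
c(k) = 3 + k*(6 - k) (c(k) = 3 + ((1 + (-2*k + k) - 1*1) + 6)*k = 3 + ((1 - k - 1) + 6)*k = 3 + (-k + 6)*k = 3 + (6 - k)*k = 3 + k*(6 - k))
12*(42 + 2*(c(0) - 5)) = 12*(42 + 2*((3 - 1*0**2 + 6*0) - 5)) = 12*(42 + 2*((3 - 1*0 + 0) - 5)) = 12*(42 + 2*((3 + 0 + 0) - 5)) = 12*(42 + 2*(3 - 5)) = 12*(42 + 2*(-2)) = 12*(42 - 4) = 12*38 = 456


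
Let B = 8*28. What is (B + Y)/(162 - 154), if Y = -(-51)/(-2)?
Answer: 397/16 ≈ 24.813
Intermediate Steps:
B = 224
Y = -51/2 (Y = -(-51)*(-1)/2 = -51*½ = -51/2 ≈ -25.500)
(B + Y)/(162 - 154) = (224 - 51/2)/(162 - 154) = (397/2)/8 = (397/2)*(⅛) = 397/16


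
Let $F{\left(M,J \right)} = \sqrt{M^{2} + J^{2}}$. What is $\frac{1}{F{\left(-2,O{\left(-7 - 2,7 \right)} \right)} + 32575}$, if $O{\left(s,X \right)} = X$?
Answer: $\frac{32575}{1061130572} - \frac{\sqrt{53}}{1061130572} \approx 3.0692 \cdot 10^{-5}$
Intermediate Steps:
$F{\left(M,J \right)} = \sqrt{J^{2} + M^{2}}$
$\frac{1}{F{\left(-2,O{\left(-7 - 2,7 \right)} \right)} + 32575} = \frac{1}{\sqrt{7^{2} + \left(-2\right)^{2}} + 32575} = \frac{1}{\sqrt{49 + 4} + 32575} = \frac{1}{\sqrt{53} + 32575} = \frac{1}{32575 + \sqrt{53}}$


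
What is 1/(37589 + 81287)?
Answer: 1/118876 ≈ 8.4121e-6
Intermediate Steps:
1/(37589 + 81287) = 1/118876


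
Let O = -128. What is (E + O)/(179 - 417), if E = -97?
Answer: 225/238 ≈ 0.94538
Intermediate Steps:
(E + O)/(179 - 417) = (-97 - 128)/(179 - 417) = -225/(-238) = -225*(-1/238) = 225/238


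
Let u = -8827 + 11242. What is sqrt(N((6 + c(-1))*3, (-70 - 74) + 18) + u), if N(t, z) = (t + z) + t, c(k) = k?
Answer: sqrt(2319) ≈ 48.156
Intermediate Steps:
N(t, z) = z + 2*t
u = 2415
sqrt(N((6 + c(-1))*3, (-70 - 74) + 18) + u) = sqrt((((-70 - 74) + 18) + 2*((6 - 1)*3)) + 2415) = sqrt(((-144 + 18) + 2*(5*3)) + 2415) = sqrt((-126 + 2*15) + 2415) = sqrt((-126 + 30) + 2415) = sqrt(-96 + 2415) = sqrt(2319)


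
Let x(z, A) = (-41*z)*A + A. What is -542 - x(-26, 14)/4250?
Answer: -1159219/2125 ≈ -545.51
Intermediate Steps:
x(z, A) = A - 41*A*z (x(z, A) = -41*A*z + A = A - 41*A*z)
-542 - x(-26, 14)/4250 = -542 - 14*(1 - 41*(-26))/4250 = -542 - 14*(1 + 1066)/4250 = -542 - 14*1067/4250 = -542 - 14938/4250 = -542 - 1*7469/2125 = -542 - 7469/2125 = -1159219/2125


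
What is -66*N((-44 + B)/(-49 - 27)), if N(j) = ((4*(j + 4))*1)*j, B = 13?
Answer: -342705/722 ≈ -474.66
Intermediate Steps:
N(j) = j*(16 + 4*j) (N(j) = ((4*(4 + j))*1)*j = ((16 + 4*j)*1)*j = (16 + 4*j)*j = j*(16 + 4*j))
-66*N((-44 + B)/(-49 - 27)) = -264*(-44 + 13)/(-49 - 27)*(4 + (-44 + 13)/(-49 - 27)) = -264*(-31/(-76))*(4 - 31/(-76)) = -264*(-31*(-1/76))*(4 - 31*(-1/76)) = -264*31*(4 + 31/76)/76 = -264*31*335/(76*76) = -66*10385/1444 = -342705/722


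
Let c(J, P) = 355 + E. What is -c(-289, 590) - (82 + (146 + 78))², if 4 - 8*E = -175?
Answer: -752107/8 ≈ -94013.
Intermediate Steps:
E = 179/8 (E = ½ - ⅛*(-175) = ½ + 175/8 = 179/8 ≈ 22.375)
c(J, P) = 3019/8 (c(J, P) = 355 + 179/8 = 3019/8)
-c(-289, 590) - (82 + (146 + 78))² = -1*3019/8 - (82 + (146 + 78))² = -3019/8 - (82 + 224)² = -3019/8 - 1*306² = -3019/8 - 1*93636 = -3019/8 - 93636 = -752107/8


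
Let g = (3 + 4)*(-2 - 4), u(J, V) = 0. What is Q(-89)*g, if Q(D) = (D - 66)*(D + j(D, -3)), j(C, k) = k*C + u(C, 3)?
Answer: 1158780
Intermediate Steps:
g = -42 (g = 7*(-6) = -42)
j(C, k) = C*k (j(C, k) = k*C + 0 = C*k + 0 = C*k)
Q(D) = -2*D*(-66 + D) (Q(D) = (D - 66)*(D + D*(-3)) = (-66 + D)*(D - 3*D) = (-66 + D)*(-2*D) = -2*D*(-66 + D))
Q(-89)*g = (2*(-89)*(66 - 1*(-89)))*(-42) = (2*(-89)*(66 + 89))*(-42) = (2*(-89)*155)*(-42) = -27590*(-42) = 1158780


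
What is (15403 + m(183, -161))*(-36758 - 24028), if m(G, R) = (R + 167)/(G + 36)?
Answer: -68349054906/73 ≈ -9.3629e+8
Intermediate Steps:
m(G, R) = (167 + R)/(36 + G)
(15403 + m(183, -161))*(-36758 - 24028) = (15403 + (167 - 161)/(36 + 183))*(-36758 - 24028) = (15403 + 6/219)*(-60786) = (15403 + (1/219)*6)*(-60786) = (15403 + 2/73)*(-60786) = (1124421/73)*(-60786) = -68349054906/73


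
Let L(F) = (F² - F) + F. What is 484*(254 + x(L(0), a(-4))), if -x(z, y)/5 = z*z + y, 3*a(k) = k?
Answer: 378488/3 ≈ 1.2616e+5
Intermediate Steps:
L(F) = F²
a(k) = k/3
x(z, y) = -5*y - 5*z² (x(z, y) = -5*(z*z + y) = -5*(z² + y) = -5*(y + z²) = -5*y - 5*z²)
484*(254 + x(L(0), a(-4))) = 484*(254 + (-5*(-4)/3 - 5*(0²)²)) = 484*(254 + (-5*(-4/3) - 5*0²)) = 484*(254 + (20/3 - 5*0)) = 484*(254 + (20/3 + 0)) = 484*(254 + 20/3) = 484*(782/3) = 378488/3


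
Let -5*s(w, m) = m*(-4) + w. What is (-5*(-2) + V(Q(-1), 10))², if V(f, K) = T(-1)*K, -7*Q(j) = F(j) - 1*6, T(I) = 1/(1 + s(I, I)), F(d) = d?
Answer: 1225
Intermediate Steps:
s(w, m) = -w/5 + 4*m/5 (s(w, m) = -(m*(-4) + w)/5 = -(-4*m + w)/5 = -(w - 4*m)/5 = -w/5 + 4*m/5)
T(I) = 1/(1 + 3*I/5) (T(I) = 1/(1 + (-I/5 + 4*I/5)) = 1/(1 + 3*I/5))
Q(j) = 6/7 - j/7 (Q(j) = -(j - 1*6)/7 = -(j - 6)/7 = -(-6 + j)/7 = 6/7 - j/7)
V(f, K) = 5*K/2 (V(f, K) = (5/(5 + 3*(-1)))*K = (5/(5 - 3))*K = (5/2)*K = (5*(½))*K = 5*K/2)
(-5*(-2) + V(Q(-1), 10))² = (-5*(-2) + (5/2)*10)² = (10 + 25)² = 35² = 1225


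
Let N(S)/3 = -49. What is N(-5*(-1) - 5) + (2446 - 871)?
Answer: 1428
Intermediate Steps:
N(S) = -147 (N(S) = 3*(-49) = -147)
N(-5*(-1) - 5) + (2446 - 871) = -147 + (2446 - 871) = -147 + 1575 = 1428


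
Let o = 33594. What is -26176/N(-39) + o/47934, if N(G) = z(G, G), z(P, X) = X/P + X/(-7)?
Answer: -731791447/183747 ≈ -3982.6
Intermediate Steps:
z(P, X) = -X/7 + X/P (z(P, X) = X/P + X*(-⅐) = X/P - X/7 = -X/7 + X/P)
N(G) = 1 - G/7 (N(G) = -G/7 + G/G = -G/7 + 1 = 1 - G/7)
-26176/N(-39) + o/47934 = -26176/(1 - ⅐*(-39)) + 33594/47934 = -26176/(1 + 39/7) + 33594*(1/47934) = -26176/46/7 + 5599/7989 = -26176*7/46 + 5599/7989 = -91616/23 + 5599/7989 = -731791447/183747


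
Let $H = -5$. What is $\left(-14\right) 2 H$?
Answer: $140$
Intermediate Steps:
$\left(-14\right) 2 H = \left(-14\right) 2 \left(-5\right) = \left(-28\right) \left(-5\right) = 140$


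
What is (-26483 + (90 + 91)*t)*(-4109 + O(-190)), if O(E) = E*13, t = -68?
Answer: 255205989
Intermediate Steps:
O(E) = 13*E
(-26483 + (90 + 91)*t)*(-4109 + O(-190)) = (-26483 + (90 + 91)*(-68))*(-4109 + 13*(-190)) = (-26483 + 181*(-68))*(-4109 - 2470) = (-26483 - 12308)*(-6579) = -38791*(-6579) = 255205989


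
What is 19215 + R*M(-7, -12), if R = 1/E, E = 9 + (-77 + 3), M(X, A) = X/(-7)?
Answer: 1248974/65 ≈ 19215.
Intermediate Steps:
M(X, A) = -X/7 (M(X, A) = X*(-⅐) = -X/7)
E = -65 (E = 9 - 74 = -65)
R = -1/65 (R = 1/(-65) = -1/65 ≈ -0.015385)
19215 + R*M(-7, -12) = 19215 - (-1)*(-7)/455 = 19215 - 1/65*1 = 19215 - 1/65 = 1248974/65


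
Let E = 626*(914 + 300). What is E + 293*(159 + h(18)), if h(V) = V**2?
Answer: 901483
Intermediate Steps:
E = 759964 (E = 626*1214 = 759964)
E + 293*(159 + h(18)) = 759964 + 293*(159 + 18**2) = 759964 + 293*(159 + 324) = 759964 + 293*483 = 759964 + 141519 = 901483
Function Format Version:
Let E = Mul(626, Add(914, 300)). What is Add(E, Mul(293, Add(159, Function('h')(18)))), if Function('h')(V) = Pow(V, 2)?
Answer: 901483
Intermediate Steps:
E = 759964 (E = Mul(626, 1214) = 759964)
Add(E, Mul(293, Add(159, Function('h')(18)))) = Add(759964, Mul(293, Add(159, Pow(18, 2)))) = Add(759964, Mul(293, Add(159, 324))) = Add(759964, Mul(293, 483)) = Add(759964, 141519) = 901483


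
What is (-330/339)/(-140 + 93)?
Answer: 110/5311 ≈ 0.020712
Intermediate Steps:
(-330/339)/(-140 + 93) = -330*1/339/(-47) = -110/113*(-1/47) = 110/5311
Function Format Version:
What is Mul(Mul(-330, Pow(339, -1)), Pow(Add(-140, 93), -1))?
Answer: Rational(110, 5311) ≈ 0.020712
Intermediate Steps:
Mul(Mul(-330, Pow(339, -1)), Pow(Add(-140, 93), -1)) = Mul(Mul(-330, Rational(1, 339)), Pow(-47, -1)) = Mul(Rational(-110, 113), Rational(-1, 47)) = Rational(110, 5311)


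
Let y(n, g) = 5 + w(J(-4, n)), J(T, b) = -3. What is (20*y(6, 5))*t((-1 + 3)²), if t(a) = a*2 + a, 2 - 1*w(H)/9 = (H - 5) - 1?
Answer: 24960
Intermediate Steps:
w(H) = 72 - 9*H (w(H) = 18 - 9*((H - 5) - 1) = 18 - 9*((-5 + H) - 1) = 18 - 9*(-6 + H) = 18 + (54 - 9*H) = 72 - 9*H)
y(n, g) = 104 (y(n, g) = 5 + (72 - 9*(-3)) = 5 + (72 + 27) = 5 + 99 = 104)
t(a) = 3*a (t(a) = 2*a + a = 3*a)
(20*y(6, 5))*t((-1 + 3)²) = (20*104)*(3*(-1 + 3)²) = 2080*(3*2²) = 2080*(3*4) = 2080*12 = 24960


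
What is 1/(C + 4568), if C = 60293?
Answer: 1/64861 ≈ 1.5418e-5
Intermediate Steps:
1/(C + 4568) = 1/(60293 + 4568) = 1/64861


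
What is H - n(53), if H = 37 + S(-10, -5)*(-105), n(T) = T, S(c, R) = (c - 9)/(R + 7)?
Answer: 1963/2 ≈ 981.50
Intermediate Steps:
S(c, R) = (-9 + c)/(7 + R)
H = 2069/2 (H = 37 + ((-9 - 10)/(7 - 5))*(-105) = 37 + (-19/2)*(-105) = 37 + ((1/2)*(-19))*(-105) = 37 - 19/2*(-105) = 37 + 1995/2 = 2069/2 ≈ 1034.5)
H - n(53) = 2069/2 - 1*53 = 2069/2 - 53 = 1963/2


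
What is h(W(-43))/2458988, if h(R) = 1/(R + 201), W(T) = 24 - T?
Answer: 1/659008784 ≈ 1.5174e-9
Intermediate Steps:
h(R) = 1/(201 + R)
h(W(-43))/2458988 = 1/((201 + (24 - 1*(-43)))*2458988) = (1/2458988)/(201 + (24 + 43)) = (1/2458988)/(201 + 67) = (1/2458988)/268 = (1/268)*(1/2458988) = 1/659008784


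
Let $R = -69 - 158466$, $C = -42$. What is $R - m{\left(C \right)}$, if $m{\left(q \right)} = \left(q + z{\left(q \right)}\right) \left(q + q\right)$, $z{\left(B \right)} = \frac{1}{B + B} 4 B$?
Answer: $-161895$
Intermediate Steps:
$z{\left(B \right)} = 2$ ($z{\left(B \right)} = \frac{1}{2 B} 4 B = \frac{2}{B} B = 2$)
$m{\left(q \right)} = 2 q \left(2 + q\right)$ ($m{\left(q \right)} = \left(q + 2\right) \left(q + q\right) = \left(2 + q\right) 2 q = 2 q \left(2 + q\right)$)
$R = -158535$ ($R = -69 - 158466 = -158535$)
$R - m{\left(C \right)} = -158535 - 2 \left(-42\right) \left(2 - 42\right) = -158535 - 2 \left(-42\right) \left(-40\right) = -158535 - 3360 = -161895$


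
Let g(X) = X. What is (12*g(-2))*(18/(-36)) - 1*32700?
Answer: -32688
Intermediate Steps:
(12*g(-2))*(18/(-36)) - 1*32700 = (12*(-2))*(18/(-36)) - 1*32700 = -432*(-1)/36 - 32700 = -24*(-½) - 32700 = 12 - 32700 = -32688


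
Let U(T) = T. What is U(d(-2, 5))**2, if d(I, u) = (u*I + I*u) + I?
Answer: 484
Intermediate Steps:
d(I, u) = I + 2*I*u (d(I, u) = (I*u + I*u) + I = 2*I*u + I = I + 2*I*u)
U(d(-2, 5))**2 = (-2*(1 + 2*5))**2 = (-2*(1 + 10))**2 = (-2*11)**2 = (-22)**2 = 484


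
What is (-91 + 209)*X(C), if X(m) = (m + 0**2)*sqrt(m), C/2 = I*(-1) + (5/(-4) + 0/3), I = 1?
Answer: -1593*I*sqrt(2)/2 ≈ -1126.4*I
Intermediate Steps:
C = -9/2 (C = 2*(1*(-1) + (5/(-4) + 0/3)) = 2*(-1 + (5*(-1/4) + 0*(1/3))) = 2*(-1 + (-5/4 + 0)) = 2*(-1 - 5/4) = 2*(-9/4) = -9/2 ≈ -4.5000)
X(m) = m**(3/2) (X(m) = (m + 0)*sqrt(m) = m*sqrt(m) = m**(3/2))
(-91 + 209)*X(C) = (-91 + 209)*(-9/2)**(3/2) = 118*(-27*I*sqrt(2)/4) = -1593*I*sqrt(2)/2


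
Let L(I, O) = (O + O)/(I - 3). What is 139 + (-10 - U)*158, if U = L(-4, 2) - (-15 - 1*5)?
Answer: -31575/7 ≈ -4510.7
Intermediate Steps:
L(I, O) = 2*O/(-3 + I) (L(I, O) = (2*O)/(-3 + I) = 2*O/(-3 + I))
U = 136/7 (U = 2*2/(-3 - 4) - (-15 - 1*5) = 2*2/(-7) - (-15 - 5) = 2*2*(-1/7) - 1*(-20) = -4/7 + 20 = 136/7 ≈ 19.429)
139 + (-10 - U)*158 = 139 + (-10 - 1*136/7)*158 = 139 + (-10 - 136/7)*158 = 139 - 206/7*158 = 139 - 32548/7 = -31575/7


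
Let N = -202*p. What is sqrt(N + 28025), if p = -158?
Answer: sqrt(59941) ≈ 244.83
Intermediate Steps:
N = 31916 (N = -202*(-158) = 31916)
sqrt(N + 28025) = sqrt(31916 + 28025) = sqrt(59941)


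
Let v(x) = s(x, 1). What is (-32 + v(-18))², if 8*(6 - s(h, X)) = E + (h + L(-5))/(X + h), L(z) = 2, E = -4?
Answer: 758641/1156 ≈ 656.26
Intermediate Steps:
s(h, X) = 13/2 - (2 + h)/(8*(X + h)) (s(h, X) = 6 - (-4 + (h + 2)/(X + h))/8 = 6 - (-4 + (2 + h)/(X + h))/8 = 6 + (½ - (2 + h)/(8*(X + h))) = 13/2 - (2 + h)/(8*(X + h)))
v(x) = (50 + 51*x)/(8*(1 + x)) (v(x) = (-2 + 51*x + 52*1)/(8*(1 + x)) = (-2 + 51*x + 52)/(8*(1 + x)) = (50 + 51*x)/(8*(1 + x)))
(-32 + v(-18))² = (-32 + (50 + 51*(-18))/(8*(1 - 18)))² = (-32 + (⅛)*(50 - 918)/(-17))² = (-32 + (⅛)*(-1/17)*(-868))² = (-32 + 217/34)² = (-871/34)² = 758641/1156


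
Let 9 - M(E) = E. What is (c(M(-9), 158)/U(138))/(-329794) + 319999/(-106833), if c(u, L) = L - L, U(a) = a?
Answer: -319999/106833 ≈ -2.9953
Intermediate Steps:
M(E) = 9 - E
c(u, L) = 0
(c(M(-9), 158)/U(138))/(-329794) + 319999/(-106833) = (0/138)/(-329794) + 319999/(-106833) = (0*(1/138))*(-1/329794) + 319999*(-1/106833) = 0*(-1/329794) - 319999/106833 = 0 - 319999/106833 = -319999/106833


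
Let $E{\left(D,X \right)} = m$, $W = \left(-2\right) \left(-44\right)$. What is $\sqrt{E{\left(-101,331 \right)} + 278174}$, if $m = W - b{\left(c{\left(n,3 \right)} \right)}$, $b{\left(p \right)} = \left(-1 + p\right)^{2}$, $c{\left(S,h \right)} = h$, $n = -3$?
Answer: $373 \sqrt{2} \approx 527.5$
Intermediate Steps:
$W = 88$
$m = 84$ ($m = 88 - \left(-1 + 3\right)^{2} = 88 - 2^{2} = 88 - 4 = 84$)
$E{\left(D,X \right)} = 84$
$\sqrt{E{\left(-101,331 \right)} + 278174} = \sqrt{84 + 278174} = \sqrt{278258} = 373 \sqrt{2}$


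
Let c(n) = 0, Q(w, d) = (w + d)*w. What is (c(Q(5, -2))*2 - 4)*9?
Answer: -36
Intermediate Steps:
Q(w, d) = w*(d + w) (Q(w, d) = (d + w)*w = w*(d + w))
(c(Q(5, -2))*2 - 4)*9 = (0*2 - 4)*9 = (0 - 4)*9 = -4*9 = -36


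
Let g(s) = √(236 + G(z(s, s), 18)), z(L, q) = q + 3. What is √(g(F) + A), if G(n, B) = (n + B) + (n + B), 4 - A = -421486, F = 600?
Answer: √(421490 + √1478) ≈ 649.25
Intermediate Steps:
z(L, q) = 3 + q
A = 421490 (A = 4 - 1*(-421486) = 4 + 421486 = 421490)
G(n, B) = 2*B + 2*n (G(n, B) = (B + n) + (B + n) = 2*B + 2*n)
g(s) = √(278 + 2*s) (g(s) = √(236 + (2*18 + 2*(3 + s))) = √(236 + (36 + (6 + 2*s))) = √(236 + (42 + 2*s)) = √(278 + 2*s))
√(g(F) + A) = √(√(278 + 2*600) + 421490) = √(√(278 + 1200) + 421490) = √(√1478 + 421490) = √(421490 + √1478)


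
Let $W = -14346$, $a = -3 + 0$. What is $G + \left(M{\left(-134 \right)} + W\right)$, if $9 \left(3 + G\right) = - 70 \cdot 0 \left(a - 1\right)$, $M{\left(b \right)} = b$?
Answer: $-14483$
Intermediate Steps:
$a = -3$
$G = -3$ ($G = -3 + \frac{\left(-70\right) 0 \left(-3 - 1\right)}{9} = -3 + \frac{\left(-70\right) 0 \left(-4\right)}{9} = -3 + \frac{\left(-70\right) 0}{9} = -3 + \frac{1}{9} \cdot 0 = -3 + 0 = -3$)
$G + \left(M{\left(-134 \right)} + W\right) = -3 - 14480 = -14483$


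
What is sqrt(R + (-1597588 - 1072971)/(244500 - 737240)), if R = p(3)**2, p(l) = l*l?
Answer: sqrt(5245525139315)/246370 ≈ 9.2962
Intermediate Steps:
p(l) = l**2
R = 81 (R = (3**2)**2 = 9**2 = 81)
sqrt(R + (-1597588 - 1072971)/(244500 - 737240)) = sqrt(81 + (-1597588 - 1072971)/(244500 - 737240)) = sqrt(81 - 2670559/(-492740)) = sqrt(81 - 2670559*(-1/492740)) = sqrt(81 + 2670559/492740) = sqrt(42582499/492740) = sqrt(5245525139315)/246370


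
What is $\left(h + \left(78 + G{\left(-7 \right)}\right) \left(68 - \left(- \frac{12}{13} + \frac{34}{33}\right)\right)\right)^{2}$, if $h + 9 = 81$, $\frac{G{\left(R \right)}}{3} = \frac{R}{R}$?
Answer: $\frac{634727703204}{20449} \approx 3.104 \cdot 10^{7}$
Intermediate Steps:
$G{\left(R \right)} = 3$ ($G{\left(R \right)} = 3 \frac{R}{R} = 3 \cdot 1 = 3$)
$h = 72$ ($h = -9 + 81 = 72$)
$\left(h + \left(78 + G{\left(-7 \right)}\right) \left(68 - \left(- \frac{12}{13} + \frac{34}{33}\right)\right)\right)^{2} = \left(72 + \left(78 + 3\right) \left(68 - \left(- \frac{12}{13} + \frac{34}{33}\right)\right)\right)^{2} = \left(72 + 81 \left(68 - \frac{46}{429}\right)\right)^{2} = \left(72 + 81 \cdot \frac{29126}{429}\right)^{2} = \left(72 + \frac{786402}{143}\right)^{2} = \left(\frac{796698}{143}\right)^{2} = \frac{634727703204}{20449}$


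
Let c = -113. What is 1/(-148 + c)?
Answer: -1/261 ≈ -0.0038314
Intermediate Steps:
1/(-148 + c) = 1/(-148 - 113) = 1/(-261) = -1/261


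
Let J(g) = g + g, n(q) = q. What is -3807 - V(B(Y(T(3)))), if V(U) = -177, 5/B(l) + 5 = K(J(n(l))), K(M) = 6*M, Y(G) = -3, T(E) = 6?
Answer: -3630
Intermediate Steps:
J(g) = 2*g
B(l) = 5/(-5 + 12*l) (B(l) = 5/(-5 + 6*(2*l)) = 5/(-5 + 12*l))
-3807 - V(B(Y(T(3)))) = -3807 - 1*(-177) = -3807 + 177 = -3630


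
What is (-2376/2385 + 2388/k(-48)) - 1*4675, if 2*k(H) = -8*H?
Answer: -19773489/4240 ≈ -4663.6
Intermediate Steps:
k(H) = -4*H (k(H) = (-8*H)/2 = -4*H)
(-2376/2385 + 2388/k(-48)) - 1*4675 = (-2376/2385 + 2388/((-4*(-48)))) - 1*4675 = (-2376*1/2385 + 2388/192) - 4675 = (-264/265 + 2388*(1/192)) - 4675 = (-264/265 + 199/16) - 4675 = 48511/4240 - 4675 = -19773489/4240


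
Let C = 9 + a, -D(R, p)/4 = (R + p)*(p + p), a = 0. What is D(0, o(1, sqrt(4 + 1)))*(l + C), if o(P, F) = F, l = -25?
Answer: 640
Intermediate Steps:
D(R, p) = -8*p*(R + p) (D(R, p) = -4*(R + p)*(p + p) = -4*(R + p)*2*p = -8*p*(R + p))
C = 9 (C = 9 + 0 = 9)
D(0, o(1, sqrt(4 + 1)))*(l + C) = (-8*sqrt(4 + 1)*(0 + sqrt(4 + 1)))*(-25 + 9) = -8*sqrt(5)*(0 + sqrt(5))*(-16) = -8*sqrt(5)*sqrt(5)*(-16) = -40*(-16) = 640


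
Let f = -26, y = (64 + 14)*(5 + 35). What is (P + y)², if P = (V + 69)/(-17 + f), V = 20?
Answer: 17975033041/1849 ≈ 9.7215e+6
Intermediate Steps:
y = 3120 (y = 78*40 = 3120)
P = -89/43 (P = (20 + 69)/(-17 - 26) = 89/(-43) = 89*(-1/43) = -89/43 ≈ -2.0698)
(P + y)² = (-89/43 + 3120)² = (134071/43)² = 17975033041/1849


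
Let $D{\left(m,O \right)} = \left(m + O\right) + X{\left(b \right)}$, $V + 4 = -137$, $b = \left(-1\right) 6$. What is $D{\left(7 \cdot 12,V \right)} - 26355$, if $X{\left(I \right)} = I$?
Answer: $-26418$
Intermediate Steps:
$b = -6$
$V = -141$ ($V = -4 - 137 = -141$)
$D{\left(m,O \right)} = -6 + O + m$ ($D{\left(m,O \right)} = \left(m + O\right) - 6 = \left(O + m\right) - 6 = -6 + O + m$)
$D{\left(7 \cdot 12,V \right)} - 26355 = \left(-6 - 141 + 7 \cdot 12\right) - 26355 = \left(-6 - 141 + 84\right) - 26355 = -63 - 26355 = -26418$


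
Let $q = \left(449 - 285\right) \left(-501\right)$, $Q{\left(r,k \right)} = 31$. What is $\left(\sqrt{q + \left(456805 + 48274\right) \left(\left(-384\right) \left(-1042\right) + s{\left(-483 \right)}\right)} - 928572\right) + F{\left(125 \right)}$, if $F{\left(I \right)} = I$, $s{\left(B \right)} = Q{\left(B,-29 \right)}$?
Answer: $-928447 + \sqrt{202111825397} \approx -4.7888 \cdot 10^{5}$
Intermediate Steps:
$s{\left(B \right)} = 31$
$q = -82164$ ($q = 164 \left(-501\right) = -82164$)
$\left(\sqrt{q + \left(456805 + 48274\right) \left(\left(-384\right) \left(-1042\right) + s{\left(-483 \right)}\right)} - 928572\right) + F{\left(125 \right)} = \left(\sqrt{-82164 + \left(456805 + 48274\right) \left(\left(-384\right) \left(-1042\right) + 31\right)} - 928572\right) + 125 = \left(\sqrt{-82164 + 505079 \left(400128 + 31\right)} - 928572\right) + 125 = \left(\sqrt{-82164 + 505079 \cdot 400159} - 928572\right) + 125 = \left(\sqrt{-82164 + 202111907561} - 928572\right) + 125 = \left(\sqrt{202111825397} - 928572\right) + 125 = \left(-928572 + \sqrt{202111825397}\right) + 125 = -928447 + \sqrt{202111825397}$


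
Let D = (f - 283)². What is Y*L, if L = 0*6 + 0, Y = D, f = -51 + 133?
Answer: 0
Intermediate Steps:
f = 82
D = 40401 (D = (82 - 283)² = (-201)² = 40401)
Y = 40401
L = 0 (L = 0 + 0 = 0)
Y*L = 40401*0 = 0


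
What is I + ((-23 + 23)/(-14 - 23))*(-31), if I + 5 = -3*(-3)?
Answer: 4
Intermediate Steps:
I = 4 (I = -5 - 3*(-3) = -5 + 9 = 4)
I + ((-23 + 23)/(-14 - 23))*(-31) = 4 + ((-23 + 23)/(-14 - 23))*(-31) = 4 + (0/(-37))*(-31) = 4 + (0*(-1/37))*(-31) = 4 + 0*(-31) = 4 + 0 = 4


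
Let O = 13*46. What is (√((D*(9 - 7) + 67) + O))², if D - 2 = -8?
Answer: 653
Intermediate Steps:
D = -6 (D = 2 - 8 = -6)
O = 598
(√((D*(9 - 7) + 67) + O))² = (√((-6*(9 - 7) + 67) + 598))² = (√((-6*2 + 67) + 598))² = (√((-12 + 67) + 598))² = (√(55 + 598))² = (√653)² = 653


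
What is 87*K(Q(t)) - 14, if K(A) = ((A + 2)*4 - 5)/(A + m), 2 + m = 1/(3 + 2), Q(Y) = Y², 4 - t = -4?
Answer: 108311/311 ≈ 348.27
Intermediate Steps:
t = 8 (t = 4 - 1*(-4) = 4 + 4 = 8)
m = -9/5 (m = -2 + 1/(3 + 2) = -2 + 1/5 = -2 + ⅕ = -9/5 ≈ -1.8000)
K(A) = (3 + 4*A)/(-9/5 + A) (K(A) = ((A + 2)*4 - 5)/(A - 9/5) = ((2 + A)*4 - 5)/(-9/5 + A) = ((8 + 4*A) - 5)/(-9/5 + A) = (3 + 4*A)/(-9/5 + A))
87*K(Q(t)) - 14 = 87*(5*(3 + 4*8²)/(-9 + 5*8²)) - 14 = 87*(5*(3 + 4*64)/(-9 + 5*64)) - 14 = 87*(5*(3 + 256)/(-9 + 320)) - 14 = 87*(5*259/311) - 14 = 87*(5*(1/311)*259) - 14 = 87*(1295/311) - 14 = 112665/311 - 14 = 108311/311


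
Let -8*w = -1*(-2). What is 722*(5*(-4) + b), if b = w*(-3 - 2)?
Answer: -27075/2 ≈ -13538.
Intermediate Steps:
w = -¼ (w = -(-1)*(-2)/8 = -⅛*2 = -¼ ≈ -0.25000)
b = 5/4 (b = -(-3 - 2)/4 = -¼*(-5) = 5/4 ≈ 1.2500)
722*(5*(-4) + b) = 722*(5*(-4) + 5/4) = 722*(-20 + 5/4) = 722*(-75/4) = -27075/2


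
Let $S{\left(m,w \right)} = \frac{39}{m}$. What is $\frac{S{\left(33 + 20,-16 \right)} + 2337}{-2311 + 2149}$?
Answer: $- \frac{20650}{1431} \approx -14.43$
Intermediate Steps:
$\frac{S{\left(33 + 20,-16 \right)} + 2337}{-2311 + 2149} = \frac{\frac{39}{33 + 20} + 2337}{-2311 + 2149} = \frac{\frac{39}{53} + 2337}{-162} = \left(39 \cdot \frac{1}{53} + 2337\right) \left(- \frac{1}{162}\right) = \left(\frac{39}{53} + 2337\right) \left(- \frac{1}{162}\right) = \frac{123900}{53} \left(- \frac{1}{162}\right) = - \frac{20650}{1431}$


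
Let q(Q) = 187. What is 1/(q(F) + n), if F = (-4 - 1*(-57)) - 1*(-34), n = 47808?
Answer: 1/47995 ≈ 2.0835e-5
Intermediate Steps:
F = 87 (F = (-4 + 57) + 34 = 53 + 34 = 87)
1/(q(F) + n) = 1/(187 + 47808) = 1/47995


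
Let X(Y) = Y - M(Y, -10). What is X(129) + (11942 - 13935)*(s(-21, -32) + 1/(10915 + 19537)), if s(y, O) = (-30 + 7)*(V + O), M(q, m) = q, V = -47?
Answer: -110275251005/30452 ≈ -3.6213e+6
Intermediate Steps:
s(y, O) = 1081 - 23*O (s(y, O) = (-30 + 7)*(-47 + O) = -23*(-47 + O) = 1081 - 23*O)
X(Y) = 0 (X(Y) = Y - Y = 0)
X(129) + (11942 - 13935)*(s(-21, -32) + 1/(10915 + 19537)) = 0 + (11942 - 13935)*((1081 - 23*(-32)) + 1/(10915 + 19537)) = 0 - 1993*((1081 + 736) + 1/30452) = 0 - 1993*(1817 + 1/30452) = 0 - 1993*55331285/30452 = 0 - 110275251005/30452 = -110275251005/30452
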